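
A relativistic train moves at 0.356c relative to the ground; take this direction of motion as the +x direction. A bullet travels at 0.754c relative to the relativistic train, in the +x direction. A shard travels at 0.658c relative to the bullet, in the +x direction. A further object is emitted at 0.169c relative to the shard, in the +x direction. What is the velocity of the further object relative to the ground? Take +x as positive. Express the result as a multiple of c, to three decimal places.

Apply u = (u' + v)/(1 + u'v/c²) successively, working outward toward the ground.
Start: velocity of the relativistic train relative to the ground = 0.3560c.
Compose with the bullet (u' = 0.754 in the relativistic train frame): u_1 = (0.754 + 0.356) / (1 + 0.754·0.356) = 1.1100/1.2684 = 0.8751.
Compose with the shard (u' = 0.658 in the bullet frame): u_2 = (0.658 + 0.875) / (1 + 0.658·0.875) = 1.5331/1.5758 = 0.9729.
Compose with the further object (u' = 0.169 in the shard frame): u_3 = (0.169 + 0.973) / (1 + 0.169·0.973) = 1.1419/1.1644 = 0.9807.

0.981c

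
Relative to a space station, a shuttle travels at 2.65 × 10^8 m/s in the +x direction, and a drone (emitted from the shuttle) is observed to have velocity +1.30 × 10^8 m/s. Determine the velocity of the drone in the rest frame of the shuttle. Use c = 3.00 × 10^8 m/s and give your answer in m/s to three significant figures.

-2.19 × 10^8 m/s

v = 0.883c, u = 0.433c.
Invert the composition law: u' = (u − v)/(1 − uv/c²).
u' = (0.433 − 0.883) / (1 − (0.433)(0.883)) = -0.4500/0.6172 = -0.7291.
u' = -0.7291 × 3.00 × 10^8 m/s.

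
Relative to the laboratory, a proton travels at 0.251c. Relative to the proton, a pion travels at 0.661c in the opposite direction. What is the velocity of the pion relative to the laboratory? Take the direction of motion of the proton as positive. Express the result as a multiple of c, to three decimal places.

-0.492c

With v = 0.251 and u' = -0.661 (in units of c),
u = (u' + v)/(1 + u'v/c²):
u = (-0.661 + 0.251) / (1 + (-0.661)·0.251) = -0.4100/0.8341 = -0.4916
(Galilean addition would give -0.410c.)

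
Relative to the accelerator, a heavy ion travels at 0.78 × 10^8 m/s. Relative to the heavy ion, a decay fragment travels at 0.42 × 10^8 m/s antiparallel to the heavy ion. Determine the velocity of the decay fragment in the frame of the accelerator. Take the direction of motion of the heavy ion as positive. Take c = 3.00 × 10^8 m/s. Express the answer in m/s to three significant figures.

In units of c (dividing by 3.00 × 10^8 m/s): v = 0.260, u' = -0.140.
u = (u' + v)/(1 + u'v/c²):
u = (-0.140 + 0.260) / (1 + (-0.140)·0.260) = 0.1200/0.9636 = 0.1245
(Galilean addition would give +0.120c.)
Converting back: u = 0.1245 × 3.00 × 10^8 m/s.

+3.74 × 10^7 m/s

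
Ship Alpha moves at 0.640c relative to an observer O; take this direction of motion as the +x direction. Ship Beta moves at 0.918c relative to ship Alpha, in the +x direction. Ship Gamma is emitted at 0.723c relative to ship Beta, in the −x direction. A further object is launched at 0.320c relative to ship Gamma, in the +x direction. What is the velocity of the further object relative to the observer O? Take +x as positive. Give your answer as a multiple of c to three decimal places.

+0.942c

Apply u = (u' + v)/(1 + u'v/c²) successively, working outward toward the observer O.
Start: velocity of ship Alpha relative to the observer O = 0.6400c.
Compose with ship Beta (u' = 0.918 in ship Alpha frame): u_1 = (0.918 + 0.640) / (1 + 0.918·0.640) = 1.5580/1.5875 = 0.9814.
Compose with ship Gamma (u' = -0.723 in ship Beta frame): u_2 = (-0.723 + 0.981) / (1 + (-0.723)·0.981) = 0.2584/0.2904 = 0.8897.
Compose with the further object (u' = 0.320 in ship Gamma frame): u_3 = (0.320 + 0.890) / (1 + 0.320·0.890) = 1.2097/1.2847 = 0.9416.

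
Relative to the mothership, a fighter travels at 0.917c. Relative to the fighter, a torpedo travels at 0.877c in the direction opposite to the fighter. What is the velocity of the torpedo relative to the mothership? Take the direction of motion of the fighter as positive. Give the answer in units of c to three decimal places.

+0.204c

With v = 0.917 and u' = -0.877 (in units of c),
u = (u' + v)/(1 + u'v/c²):
u = (-0.877 + 0.917) / (1 + (-0.877)·0.917) = 0.0400/0.1958 = 0.2043
(Galilean addition would give +0.040c.)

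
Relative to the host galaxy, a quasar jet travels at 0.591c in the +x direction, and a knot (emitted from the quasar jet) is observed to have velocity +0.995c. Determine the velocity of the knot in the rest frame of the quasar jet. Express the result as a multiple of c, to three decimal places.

+0.981c

Invert the composition law: u' = (u − v)/(1 − uv/c²).
u' = (0.995 − 0.591) / (1 − (0.995)(0.591)) = 0.4040/0.4120 = 0.9807.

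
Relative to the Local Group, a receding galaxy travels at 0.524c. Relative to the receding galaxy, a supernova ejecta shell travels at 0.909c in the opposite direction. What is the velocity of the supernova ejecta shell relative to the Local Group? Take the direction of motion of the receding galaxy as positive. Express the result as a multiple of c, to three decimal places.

With v = 0.524 and u' = -0.909 (in units of c),
u = (u' + v)/(1 + u'v/c²):
u = (-0.909 + 0.524) / (1 + (-0.909)·0.524) = -0.3850/0.5237 = -0.7352

-0.735c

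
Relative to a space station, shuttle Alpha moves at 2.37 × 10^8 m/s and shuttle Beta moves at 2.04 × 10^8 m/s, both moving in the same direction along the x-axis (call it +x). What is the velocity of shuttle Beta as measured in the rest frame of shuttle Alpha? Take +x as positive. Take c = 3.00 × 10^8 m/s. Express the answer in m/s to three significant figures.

-7.13 × 10^7 m/s

β_A = 0.790, β_B = 0.680 (dividing each by c = 3.00 × 10^8 m/s).
Transform to A's frame with the inverse velocity-addition law: u' = (u − v)/(1 − uv/c²), taking u = β_B and v = β_A.
u' = (0.680 − 0.790) / (1 − (0.790)(0.680)) = -0.1100/0.4628 = -0.2377.
u' = -0.2377 × 3.00 × 10^8 m/s.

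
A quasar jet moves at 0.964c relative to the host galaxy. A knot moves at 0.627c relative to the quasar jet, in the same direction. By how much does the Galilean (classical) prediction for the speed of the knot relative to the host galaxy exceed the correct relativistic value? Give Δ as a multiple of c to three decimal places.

Δ = 0.599c

Galilean: u_cl = 0.627 + 0.964 = 1.5910.
Relativistic: u_rel = (0.627 + 0.964) / (1 + 0.627·0.964) = 1.5910/1.6044 = 0.9916.
Δ = 1.5910 − 0.9916 = 0.5994.
(The classical prediction exceeds c; the relativistic result does not.)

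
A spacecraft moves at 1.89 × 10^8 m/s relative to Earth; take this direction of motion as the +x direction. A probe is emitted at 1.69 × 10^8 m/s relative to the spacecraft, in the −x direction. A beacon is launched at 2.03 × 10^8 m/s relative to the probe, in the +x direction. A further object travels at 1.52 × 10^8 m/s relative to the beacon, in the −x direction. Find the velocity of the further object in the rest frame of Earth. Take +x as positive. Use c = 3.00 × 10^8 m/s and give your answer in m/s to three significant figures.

Apply u = (u' + v)/(1 + u'v/c²) successively, working outward toward Earth.
(Dividing each given speed by c = 3.00 × 10^8 m/s to work in units of c.)
Start: velocity of the spacecraft relative to Earth = 0.6300c.
Compose with the probe (u' = -0.563 in the spacecraft frame): u_1 = (-0.563 + 0.630) / (1 + (-0.563)·0.630) = 0.0667/0.6451 = 0.1033.
Compose with the beacon (u' = 0.677 in the probe frame): u_2 = (0.677 + 0.103) / (1 + 0.677·0.103) = 0.7800/1.0699 = 0.7290.
Compose with the further object (u' = -0.507 in the beacon frame): u_3 = (-0.507 + 0.729) / (1 + (-0.507)·0.729) = 0.2224/0.6306 = 0.3526.
So u = 0.3526 × 3.00 × 10^8 m/s.

+1.06 × 10^8 m/s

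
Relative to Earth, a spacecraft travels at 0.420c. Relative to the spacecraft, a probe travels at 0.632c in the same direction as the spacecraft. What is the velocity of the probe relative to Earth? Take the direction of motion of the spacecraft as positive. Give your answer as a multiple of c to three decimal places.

With v = 0.420 and u' = 0.632 (in units of c),
u = (u' + v)/(1 + u'v/c²):
u = (0.632 + 0.420) / (1 + 0.632·0.420) = 1.0520/1.2654 = 0.8313

0.831c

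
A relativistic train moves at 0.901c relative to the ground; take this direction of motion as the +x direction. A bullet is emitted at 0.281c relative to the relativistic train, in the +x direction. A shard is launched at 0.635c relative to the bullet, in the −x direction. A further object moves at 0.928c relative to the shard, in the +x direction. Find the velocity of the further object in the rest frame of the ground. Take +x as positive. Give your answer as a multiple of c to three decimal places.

Apply u = (u' + v)/(1 + u'v/c²) successively, working outward toward the ground.
Start: velocity of the relativistic train relative to the ground = 0.9010c.
Compose with the bullet (u' = 0.281 in the relativistic train frame): u_1 = (0.281 + 0.901) / (1 + 0.281·0.901) = 1.1820/1.2532 = 0.9432.
Compose with the shard (u' = -0.635 in the bullet frame): u_2 = (-0.635 + 0.943) / (1 + (-0.635)·0.943) = 0.3082/0.4011 = 0.7684.
Compose with the further object (u' = 0.928 in the shard frame): u_3 = (0.928 + 0.768) / (1 + 0.928·0.768) = 1.6964/1.7131 = 0.9903.

+0.990c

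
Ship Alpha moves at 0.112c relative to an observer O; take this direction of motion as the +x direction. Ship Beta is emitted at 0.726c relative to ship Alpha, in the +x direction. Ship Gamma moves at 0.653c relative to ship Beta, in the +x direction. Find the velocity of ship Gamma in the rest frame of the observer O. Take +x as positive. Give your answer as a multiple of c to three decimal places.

0.948c

Apply u = (u' + v)/(1 + u'v/c²) successively, working outward toward the observer O.
Start: velocity of ship Alpha relative to the observer O = 0.1120c.
Compose with ship Beta (u' = 0.726 in ship Alpha frame): u_1 = (0.726 + 0.112) / (1 + 0.726·0.112) = 0.8380/1.0813 = 0.7750.
Compose with ship Gamma (u' = 0.653 in ship Beta frame): u_2 = (0.653 + 0.775) / (1 + 0.653·0.775) = 1.4280/1.5061 = 0.9482.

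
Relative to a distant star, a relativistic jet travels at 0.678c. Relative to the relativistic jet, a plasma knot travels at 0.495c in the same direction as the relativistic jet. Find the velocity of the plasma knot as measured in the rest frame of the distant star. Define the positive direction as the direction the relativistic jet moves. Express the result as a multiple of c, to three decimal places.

0.878c

With v = 0.678 and u' = 0.495 (in units of c),
u = (u' + v)/(1 + u'v/c²):
u = (0.495 + 0.678) / (1 + 0.495·0.678) = 1.1730/1.3356 = 0.8783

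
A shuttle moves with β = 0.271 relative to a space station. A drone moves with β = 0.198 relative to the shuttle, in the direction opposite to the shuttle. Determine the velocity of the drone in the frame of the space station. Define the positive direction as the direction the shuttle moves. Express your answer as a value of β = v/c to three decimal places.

With v = 0.271 and u' = -0.198 (in units of c),
u = (u' + v)/(1 + u'v/c²):
u = (-0.198 + 0.271) / (1 + (-0.198)·0.271) = 0.0730/0.9463 = 0.0771

β = +0.077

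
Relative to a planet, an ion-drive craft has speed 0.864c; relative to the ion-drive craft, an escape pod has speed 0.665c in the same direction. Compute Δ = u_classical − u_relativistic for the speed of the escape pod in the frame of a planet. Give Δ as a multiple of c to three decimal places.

Galilean: u_cl = 0.665 + 0.864 = 1.5290.
Relativistic: u_rel = (0.665 + 0.864) / (1 + 0.665·0.864) = 1.5290/1.5746 = 0.9711.
Δ = 1.5290 − 0.9711 = 0.5579.
(The classical prediction exceeds c; the relativistic result does not.)

Δ = 0.558c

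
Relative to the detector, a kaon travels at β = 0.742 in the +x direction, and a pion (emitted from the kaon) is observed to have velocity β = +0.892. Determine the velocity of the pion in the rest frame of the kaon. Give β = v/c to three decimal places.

Invert the composition law: u' = (u − v)/(1 − uv/c²).
u' = (0.892 − 0.742) / (1 − (0.892)(0.742)) = 0.1500/0.3381 = 0.4436.

β = +0.444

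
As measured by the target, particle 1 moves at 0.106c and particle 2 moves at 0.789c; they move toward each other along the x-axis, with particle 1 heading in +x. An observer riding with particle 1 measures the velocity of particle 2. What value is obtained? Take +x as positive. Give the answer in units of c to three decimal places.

-0.826c

β_A = 0.106, β_B = -0.789.
Transform to A's frame with the inverse velocity-addition law: u' = (u − v)/(1 − uv/c²), taking u = β_B and v = β_A.
u' = (-0.789 − 0.106) / (1 − (0.106)(-0.789)) = -0.8950/1.0836 = -0.8259.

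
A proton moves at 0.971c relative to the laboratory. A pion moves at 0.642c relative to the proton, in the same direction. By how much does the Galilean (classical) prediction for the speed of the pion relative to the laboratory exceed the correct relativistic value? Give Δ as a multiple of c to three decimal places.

Δ = 0.619c

Galilean: u_cl = 0.642 + 0.971 = 1.6130.
Relativistic: u_rel = (0.642 + 0.971) / (1 + 0.642·0.971) = 1.6130/1.6234 = 0.9936.
Δ = 1.6130 − 0.9936 = 0.6194.
(The classical prediction exceeds c; the relativistic result does not.)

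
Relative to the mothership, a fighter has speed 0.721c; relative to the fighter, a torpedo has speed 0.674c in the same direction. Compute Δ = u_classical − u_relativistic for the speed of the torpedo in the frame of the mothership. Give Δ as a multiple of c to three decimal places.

Δ = 0.456c

Galilean: u_cl = 0.674 + 0.721 = 1.3950.
Relativistic: u_rel = (0.674 + 0.721) / (1 + 0.674·0.721) = 1.3950/1.4860 = 0.9388.
Δ = 1.3950 − 0.9388 = 0.4562.
(The classical prediction exceeds c; the relativistic result does not.)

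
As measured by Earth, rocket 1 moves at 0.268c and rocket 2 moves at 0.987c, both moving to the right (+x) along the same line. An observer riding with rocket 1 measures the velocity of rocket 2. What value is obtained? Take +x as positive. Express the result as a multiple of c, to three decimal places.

+0.978c

β_A = 0.268, β_B = 0.987.
Transform to A's frame with the inverse velocity-addition law: u' = (u − v)/(1 − uv/c²), taking u = β_B and v = β_A.
u' = (0.987 − 0.268) / (1 − (0.268)(0.987)) = 0.7190/0.7355 = 0.9776.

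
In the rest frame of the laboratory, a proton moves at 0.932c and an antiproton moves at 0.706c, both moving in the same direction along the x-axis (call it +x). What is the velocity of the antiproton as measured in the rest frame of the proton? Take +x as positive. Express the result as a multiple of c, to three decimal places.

-0.661c

β_A = 0.932, β_B = 0.706.
Transform to A's frame with the inverse velocity-addition law: u' = (u − v)/(1 − uv/c²), taking u = β_B and v = β_A.
u' = (0.706 − 0.932) / (1 − (0.932)(0.706)) = -0.2260/0.3420 = -0.6608.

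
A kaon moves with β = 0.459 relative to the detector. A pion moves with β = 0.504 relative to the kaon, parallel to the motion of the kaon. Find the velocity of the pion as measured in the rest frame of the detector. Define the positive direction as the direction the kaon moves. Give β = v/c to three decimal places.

With v = 0.459 and u' = 0.504 (in units of c),
u = (u' + v)/(1 + u'v/c²):
u = (0.504 + 0.459) / (1 + 0.504·0.459) = 0.9630/1.2313 = 0.7821
(Galilean addition would give +0.963c.)

β = 0.782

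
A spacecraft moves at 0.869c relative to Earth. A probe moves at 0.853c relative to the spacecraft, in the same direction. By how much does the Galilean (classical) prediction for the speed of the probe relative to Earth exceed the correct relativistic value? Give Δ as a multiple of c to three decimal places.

Δ = 0.733c

Galilean: u_cl = 0.853 + 0.869 = 1.7220.
Relativistic: u_rel = (0.853 + 0.869) / (1 + 0.853·0.869) = 1.7220/1.7413 = 0.9889.
Δ = 1.7220 − 0.9889 = 0.7331.
(The classical prediction exceeds c; the relativistic result does not.)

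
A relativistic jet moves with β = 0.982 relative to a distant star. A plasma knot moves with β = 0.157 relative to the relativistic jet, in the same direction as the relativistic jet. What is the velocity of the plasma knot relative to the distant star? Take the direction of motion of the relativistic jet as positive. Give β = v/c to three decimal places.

β = 0.987

With v = 0.982 and u' = 0.157 (in units of c),
u = (u' + v)/(1 + u'v/c²):
u = (0.157 + 0.982) / (1 + 0.157·0.982) = 1.1390/1.1542 = 0.9869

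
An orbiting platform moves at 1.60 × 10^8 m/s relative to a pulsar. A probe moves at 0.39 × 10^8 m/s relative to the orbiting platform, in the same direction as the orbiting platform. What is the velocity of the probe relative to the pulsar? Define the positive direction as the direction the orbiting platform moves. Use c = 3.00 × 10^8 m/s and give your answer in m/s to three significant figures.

1.86 × 10^8 m/s

In units of c (dividing by 3.00 × 10^8 m/s): v = 0.533, u' = 0.130.
u = (u' + v)/(1 + u'v/c²):
u = (0.130 + 0.533) / (1 + 0.130·0.533) = 0.6633/1.0693 = 0.6203
Converting back: u = 0.6203 × 3.00 × 10^8 m/s.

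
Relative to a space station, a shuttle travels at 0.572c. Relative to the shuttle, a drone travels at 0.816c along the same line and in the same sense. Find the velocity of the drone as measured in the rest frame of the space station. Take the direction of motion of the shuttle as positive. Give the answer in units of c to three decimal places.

0.946c

With v = 0.572 and u' = 0.816 (in units of c),
u = (u' + v)/(1 + u'v/c²):
u = (0.816 + 0.572) / (1 + 0.816·0.572) = 1.3880/1.4668 = 0.9463
(Galilean addition would give +1.388c, exceeding c.)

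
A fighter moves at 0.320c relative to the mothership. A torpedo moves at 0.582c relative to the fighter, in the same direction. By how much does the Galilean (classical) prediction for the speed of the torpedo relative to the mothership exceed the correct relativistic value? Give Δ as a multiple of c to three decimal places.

Δ = 0.142c

Galilean: u_cl = 0.582 + 0.320 = 0.9020.
Relativistic: u_rel = (0.582 + 0.320) / (1 + 0.582·0.320) = 0.9020/1.1862 = 0.7604.
Δ = 0.9020 − 0.7604 = 0.1416.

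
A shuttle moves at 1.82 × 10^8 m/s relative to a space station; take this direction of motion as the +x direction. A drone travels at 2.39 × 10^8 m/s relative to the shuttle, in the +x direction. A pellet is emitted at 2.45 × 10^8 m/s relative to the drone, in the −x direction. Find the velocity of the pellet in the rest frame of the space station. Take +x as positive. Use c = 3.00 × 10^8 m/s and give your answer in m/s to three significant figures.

+1.71 × 10^8 m/s

Apply u = (u' + v)/(1 + u'v/c²) successively, working outward toward the space station.
(Dividing each given speed by c = 3.00 × 10^8 m/s to work in units of c.)
Start: velocity of the shuttle relative to the space station = 0.6067c.
Compose with the drone (u' = 0.797 in the shuttle frame): u_1 = (0.797 + 0.607) / (1 + 0.797·0.607) = 1.4033/1.4833 = 0.9461.
Compose with the pellet (u' = -0.817 in the drone frame): u_2 = (-0.817 + 0.946) / (1 + (-0.817)·0.946) = 0.1294/0.2274 = 0.5692.
So u = 0.5692 × 3.00 × 10^8 m/s.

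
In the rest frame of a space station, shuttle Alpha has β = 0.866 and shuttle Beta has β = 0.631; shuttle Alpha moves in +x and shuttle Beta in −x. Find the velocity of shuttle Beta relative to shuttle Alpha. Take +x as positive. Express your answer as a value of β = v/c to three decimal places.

β = -0.968

β_A = 0.866, β_B = -0.631.
Transform to A's frame with the inverse velocity-addition law: u' = (u − v)/(1 − uv/c²), taking u = β_B and v = β_A.
u' = (-0.631 − 0.866) / (1 − (0.866)(-0.631)) = -1.4970/1.5464 = -0.9680.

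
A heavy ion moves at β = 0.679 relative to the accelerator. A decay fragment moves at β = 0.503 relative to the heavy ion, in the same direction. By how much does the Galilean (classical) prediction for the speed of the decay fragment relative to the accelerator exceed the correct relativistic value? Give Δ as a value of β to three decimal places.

Δ = 0.301

Galilean: u_cl = 0.503 + 0.679 = 1.1820.
Relativistic: u_rel = (0.503 + 0.679) / (1 + 0.503·0.679) = 1.1820/1.3415 = 0.8811.
Δ = 1.1820 − 0.8811 = 0.3009.
(The classical prediction exceeds c; the relativistic result does not.)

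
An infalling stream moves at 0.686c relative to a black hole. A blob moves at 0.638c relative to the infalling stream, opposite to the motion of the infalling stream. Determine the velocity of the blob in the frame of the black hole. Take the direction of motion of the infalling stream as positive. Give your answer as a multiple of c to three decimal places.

+0.085c

With v = 0.686 and u' = -0.638 (in units of c),
u = (u' + v)/(1 + u'v/c²):
u = (-0.638 + 0.686) / (1 + (-0.638)·0.686) = 0.0480/0.5623 = 0.0854
(Galilean addition would give +0.048c.)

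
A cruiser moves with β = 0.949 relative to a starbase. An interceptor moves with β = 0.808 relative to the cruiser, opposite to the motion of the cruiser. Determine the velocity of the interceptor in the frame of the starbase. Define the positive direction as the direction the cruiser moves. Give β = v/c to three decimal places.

β = +0.605

With v = 0.949 and u' = -0.808 (in units of c),
u = (u' + v)/(1 + u'v/c²):
u = (-0.808 + 0.949) / (1 + (-0.808)·0.949) = 0.1410/0.2332 = 0.6046
(Galilean addition would give +0.141c.)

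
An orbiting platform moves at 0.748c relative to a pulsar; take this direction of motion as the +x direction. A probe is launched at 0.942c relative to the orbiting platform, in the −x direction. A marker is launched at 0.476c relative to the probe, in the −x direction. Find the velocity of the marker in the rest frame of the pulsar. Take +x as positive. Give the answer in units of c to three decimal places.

-0.863c

Apply u = (u' + v)/(1 + u'v/c²) successively, working outward toward the pulsar.
Start: velocity of the orbiting platform relative to the pulsar = 0.7480c.
Compose with the probe (u' = -0.942 in the orbiting platform frame): u_1 = (-0.942 + 0.748) / (1 + (-0.942)·0.748) = -0.1940/0.2954 = -0.6568.
Compose with the marker (u' = -0.476 in the probe frame): u_2 = (-0.476 + (-0.657)) / (1 + (-0.476)·(-0.657)) = -1.1328/1.3126 = -0.8630.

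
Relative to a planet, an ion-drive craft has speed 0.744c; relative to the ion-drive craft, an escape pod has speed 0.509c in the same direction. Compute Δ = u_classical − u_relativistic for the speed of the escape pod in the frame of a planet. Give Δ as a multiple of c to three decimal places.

Δ = 0.344c

Galilean: u_cl = 0.509 + 0.744 = 1.2530.
Relativistic: u_rel = (0.509 + 0.744) / (1 + 0.509·0.744) = 1.2530/1.3787 = 0.9088.
Δ = 1.2530 − 0.9088 = 0.3442.
(The classical prediction exceeds c; the relativistic result does not.)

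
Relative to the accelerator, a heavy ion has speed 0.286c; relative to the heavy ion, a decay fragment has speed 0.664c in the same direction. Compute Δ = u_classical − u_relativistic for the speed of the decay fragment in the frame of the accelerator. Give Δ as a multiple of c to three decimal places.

Δ = 0.152c

Galilean: u_cl = 0.664 + 0.286 = 0.9500.
Relativistic: u_rel = (0.664 + 0.286) / (1 + 0.664·0.286) = 0.9500/1.1899 = 0.7984.
Δ = 0.9500 − 0.7984 = 0.1516.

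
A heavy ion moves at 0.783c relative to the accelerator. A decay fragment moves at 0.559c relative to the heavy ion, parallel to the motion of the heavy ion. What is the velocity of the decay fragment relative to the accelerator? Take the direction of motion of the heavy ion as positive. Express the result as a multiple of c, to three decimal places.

0.933c

With v = 0.783 and u' = 0.559 (in units of c),
u = (u' + v)/(1 + u'v/c²):
u = (0.559 + 0.783) / (1 + 0.559·0.783) = 1.3420/1.4377 = 0.9334
(Galilean addition would give +1.342c, exceeding c.)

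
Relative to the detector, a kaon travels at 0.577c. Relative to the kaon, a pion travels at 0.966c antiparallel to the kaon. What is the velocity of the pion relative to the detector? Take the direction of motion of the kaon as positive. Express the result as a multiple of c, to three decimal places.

With v = 0.577 and u' = -0.966 (in units of c),
u = (u' + v)/(1 + u'v/c²):
u = (-0.966 + 0.577) / (1 + (-0.966)·0.577) = -0.3890/0.4426 = -0.8789
(Galilean addition would give -0.389c.)

-0.879c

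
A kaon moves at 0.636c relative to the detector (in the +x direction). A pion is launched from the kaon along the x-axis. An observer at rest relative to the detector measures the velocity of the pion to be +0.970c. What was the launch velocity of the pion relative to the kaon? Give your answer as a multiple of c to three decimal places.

+0.872c

Invert the composition law: u' = (u − v)/(1 − uv/c²).
u' = (0.970 − 0.636) / (1 − (0.970)(0.636)) = 0.3340/0.3831 = 0.8719.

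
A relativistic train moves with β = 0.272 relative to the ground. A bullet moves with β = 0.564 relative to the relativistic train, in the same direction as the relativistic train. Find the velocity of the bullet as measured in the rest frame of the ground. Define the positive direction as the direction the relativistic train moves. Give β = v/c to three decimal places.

With v = 0.272 and u' = 0.564 (in units of c),
u = (u' + v)/(1 + u'v/c²):
u = (0.564 + 0.272) / (1 + 0.564·0.272) = 0.8360/1.1534 = 0.7248
(Galilean addition would give +0.836c.)

β = 0.725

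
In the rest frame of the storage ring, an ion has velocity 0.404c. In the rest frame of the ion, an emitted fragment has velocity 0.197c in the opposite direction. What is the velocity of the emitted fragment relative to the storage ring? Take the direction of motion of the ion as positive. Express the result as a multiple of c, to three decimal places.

+0.225c

With v = 0.404 and u' = -0.197 (in units of c),
u = (u' + v)/(1 + u'v/c²):
u = (-0.197 + 0.404) / (1 + (-0.197)·0.404) = 0.2070/0.9204 = 0.2249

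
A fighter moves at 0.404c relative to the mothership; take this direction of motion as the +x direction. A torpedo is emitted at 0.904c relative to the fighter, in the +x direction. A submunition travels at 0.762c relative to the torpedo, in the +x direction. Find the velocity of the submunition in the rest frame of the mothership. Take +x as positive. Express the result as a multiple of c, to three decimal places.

0.994c

Apply u = (u' + v)/(1 + u'v/c²) successively, working outward toward the mothership.
Start: velocity of the fighter relative to the mothership = 0.4040c.
Compose with the torpedo (u' = 0.904 in the fighter frame): u_1 = (0.904 + 0.404) / (1 + 0.904·0.404) = 1.3080/1.3652 = 0.9581.
Compose with the submunition (u' = 0.762 in the torpedo frame): u_2 = (0.762 + 0.958) / (1 + 0.762·0.958) = 1.7201/1.7301 = 0.9942.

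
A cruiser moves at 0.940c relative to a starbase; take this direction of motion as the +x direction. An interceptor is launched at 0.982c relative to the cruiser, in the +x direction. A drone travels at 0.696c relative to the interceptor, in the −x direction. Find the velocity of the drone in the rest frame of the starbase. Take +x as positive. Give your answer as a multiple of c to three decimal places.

+0.997c

Apply u = (u' + v)/(1 + u'v/c²) successively, working outward toward the starbase.
Start: velocity of the cruiser relative to the starbase = 0.9400c.
Compose with the interceptor (u' = 0.982 in the cruiser frame): u_1 = (0.982 + 0.940) / (1 + 0.982·0.940) = 1.9220/1.9231 = 0.9994.
Compose with the drone (u' = -0.696 in the interceptor frame): u_2 = (-0.696 + 0.999) / (1 + (-0.696)·0.999) = 0.3034/0.3044 = 0.9969.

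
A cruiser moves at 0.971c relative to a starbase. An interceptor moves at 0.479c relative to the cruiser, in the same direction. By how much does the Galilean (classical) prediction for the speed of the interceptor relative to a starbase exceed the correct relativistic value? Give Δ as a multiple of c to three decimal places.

Galilean: u_cl = 0.479 + 0.971 = 1.4500.
Relativistic: u_rel = (0.479 + 0.971) / (1 + 0.479·0.971) = 1.4500/1.4651 = 0.9897.
Δ = 1.4500 − 0.9897 = 0.4603.
(The classical prediction exceeds c; the relativistic result does not.)

Δ = 0.460c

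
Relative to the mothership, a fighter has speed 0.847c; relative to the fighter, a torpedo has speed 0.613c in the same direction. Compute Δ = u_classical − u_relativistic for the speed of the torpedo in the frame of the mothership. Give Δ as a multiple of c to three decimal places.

Galilean: u_cl = 0.613 + 0.847 = 1.4600.
Relativistic: u_rel = (0.613 + 0.847) / (1 + 0.613·0.847) = 1.4600/1.5192 = 0.9610.
Δ = 1.4600 − 0.9610 = 0.4990.
(The classical prediction exceeds c; the relativistic result does not.)

Δ = 0.499c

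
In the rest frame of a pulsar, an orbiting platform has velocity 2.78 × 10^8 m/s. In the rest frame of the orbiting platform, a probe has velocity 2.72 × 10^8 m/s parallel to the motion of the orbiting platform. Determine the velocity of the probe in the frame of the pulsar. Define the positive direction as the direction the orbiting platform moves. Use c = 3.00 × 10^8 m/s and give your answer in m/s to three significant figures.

2.99 × 10^8 m/s

In units of c (dividing by 3.00 × 10^8 m/s): v = 0.927, u' = 0.907.
u = (u' + v)/(1 + u'v/c²):
u = (0.907 + 0.927) / (1 + 0.907·0.927) = 1.8333/1.8402 = 0.9963
Converting back: u = 0.9963 × 3.00 × 10^8 m/s.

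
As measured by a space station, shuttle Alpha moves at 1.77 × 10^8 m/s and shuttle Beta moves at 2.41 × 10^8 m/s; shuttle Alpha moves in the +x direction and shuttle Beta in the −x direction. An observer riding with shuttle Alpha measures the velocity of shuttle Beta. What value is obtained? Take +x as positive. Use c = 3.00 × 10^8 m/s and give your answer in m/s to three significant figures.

-2.84 × 10^8 m/s

β_A = 0.590, β_B = -0.803 (dividing each by c = 3.00 × 10^8 m/s).
Transform to A's frame with the inverse velocity-addition law: u' = (u − v)/(1 − uv/c²), taking u = β_B and v = β_A.
u' = (-0.803 − 0.590) / (1 − (0.590)(-0.803)) = -1.3933/1.4740 = -0.9453.
u' = -0.9453 × 3.00 × 10^8 m/s.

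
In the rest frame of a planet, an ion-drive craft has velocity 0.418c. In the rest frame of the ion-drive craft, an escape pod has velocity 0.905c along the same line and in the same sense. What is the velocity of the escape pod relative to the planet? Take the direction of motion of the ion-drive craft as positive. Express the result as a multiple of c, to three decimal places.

0.960c

With v = 0.418 and u' = 0.905 (in units of c),
u = (u' + v)/(1 + u'v/c²):
u = (0.905 + 0.418) / (1 + 0.905·0.418) = 1.3230/1.3783 = 0.9599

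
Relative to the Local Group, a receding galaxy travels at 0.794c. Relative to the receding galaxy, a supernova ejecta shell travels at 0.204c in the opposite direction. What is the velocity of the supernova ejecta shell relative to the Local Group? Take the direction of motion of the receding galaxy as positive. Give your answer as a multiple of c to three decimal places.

+0.704c

With v = 0.794 and u' = -0.204 (in units of c),
u = (u' + v)/(1 + u'v/c²):
u = (-0.204 + 0.794) / (1 + (-0.204)·0.794) = 0.5900/0.8380 = 0.7040
(Galilean addition would give +0.590c.)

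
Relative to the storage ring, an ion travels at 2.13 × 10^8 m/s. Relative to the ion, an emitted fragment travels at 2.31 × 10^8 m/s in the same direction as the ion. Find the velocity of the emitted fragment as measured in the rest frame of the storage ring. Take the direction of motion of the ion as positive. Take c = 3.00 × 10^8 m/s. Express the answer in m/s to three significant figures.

2.87 × 10^8 m/s

In units of c (dividing by 3.00 × 10^8 m/s): v = 0.710, u' = 0.770.
u = (u' + v)/(1 + u'v/c²):
u = (0.770 + 0.710) / (1 + 0.770·0.710) = 1.4800/1.5467 = 0.9569
Converting back: u = 0.9569 × 3.00 × 10^8 m/s.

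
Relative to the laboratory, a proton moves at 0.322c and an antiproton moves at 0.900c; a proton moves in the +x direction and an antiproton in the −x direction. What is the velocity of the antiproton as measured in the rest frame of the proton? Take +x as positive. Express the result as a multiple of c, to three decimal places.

β_A = 0.322, β_B = -0.900.
Transform to A's frame with the inverse velocity-addition law: u' = (u − v)/(1 − uv/c²), taking u = β_B and v = β_A.
u' = (-0.900 − 0.322) / (1 − (0.322)(-0.900)) = -1.2220/1.2898 = -0.9474.

-0.947c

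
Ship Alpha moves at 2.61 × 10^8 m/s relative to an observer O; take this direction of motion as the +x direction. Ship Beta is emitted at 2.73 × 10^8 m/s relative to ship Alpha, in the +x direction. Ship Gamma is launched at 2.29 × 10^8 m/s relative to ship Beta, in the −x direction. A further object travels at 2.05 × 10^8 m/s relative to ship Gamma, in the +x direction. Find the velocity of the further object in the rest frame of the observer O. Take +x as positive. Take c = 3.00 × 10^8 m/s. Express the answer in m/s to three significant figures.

Apply u = (u' + v)/(1 + u'v/c²) successively, working outward toward the observer O.
(Dividing each given speed by c = 3.00 × 10^8 m/s to work in units of c.)
Start: velocity of ship Alpha relative to the observer O = 0.8700c.
Compose with ship Beta (u' = 0.910 in ship Alpha frame): u_1 = (0.910 + 0.870) / (1 + 0.910·0.870) = 1.7800/1.7917 = 0.9935.
Compose with ship Gamma (u' = -0.763 in ship Beta frame): u_2 = (-0.763 + 0.993) / (1 + (-0.763)·0.993) = 0.2301/0.2417 = 0.9523.
Compose with the further object (u' = 0.683 in ship Gamma frame): u_3 = (0.683 + 0.952) / (1 + 0.683·0.952) = 1.6357/1.6508 = 0.9909.
So u = 0.9909 × 3.00 × 10^8 m/s.

+2.97 × 10^8 m/s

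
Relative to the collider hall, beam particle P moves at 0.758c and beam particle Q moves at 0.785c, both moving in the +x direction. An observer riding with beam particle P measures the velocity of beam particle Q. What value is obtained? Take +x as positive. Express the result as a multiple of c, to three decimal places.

β_A = 0.758, β_B = 0.785.
Transform to A's frame with the inverse velocity-addition law: u' = (u − v)/(1 − uv/c²), taking u = β_B and v = β_A.
u' = (0.785 − 0.758) / (1 − (0.758)(0.785)) = 0.0270/0.4050 = 0.0667.

+0.067c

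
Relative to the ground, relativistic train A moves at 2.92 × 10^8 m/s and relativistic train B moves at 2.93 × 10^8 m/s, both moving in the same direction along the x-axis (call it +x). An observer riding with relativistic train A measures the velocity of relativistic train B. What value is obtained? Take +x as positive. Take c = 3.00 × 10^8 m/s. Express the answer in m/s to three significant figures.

+2.03 × 10^7 m/s

β_A = 0.973, β_B = 0.977 (dividing each by c = 3.00 × 10^8 m/s).
Transform to A's frame with the inverse velocity-addition law: u' = (u − v)/(1 − uv/c²), taking u = β_B and v = β_A.
u' = (0.977 − 0.973) / (1 − (0.973)(0.977)) = 0.0033/0.0494 = 0.0675.
u' = 0.0675 × 3.00 × 10^8 m/s.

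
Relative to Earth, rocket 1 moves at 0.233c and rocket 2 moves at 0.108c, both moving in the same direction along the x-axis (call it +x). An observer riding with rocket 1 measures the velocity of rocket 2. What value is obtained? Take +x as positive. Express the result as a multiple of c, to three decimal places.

β_A = 0.233, β_B = 0.108.
Transform to A's frame with the inverse velocity-addition law: u' = (u − v)/(1 − uv/c²), taking u = β_B and v = β_A.
u' = (0.108 − 0.233) / (1 − (0.233)(0.108)) = -0.1250/0.9748 = -0.1282.

-0.128c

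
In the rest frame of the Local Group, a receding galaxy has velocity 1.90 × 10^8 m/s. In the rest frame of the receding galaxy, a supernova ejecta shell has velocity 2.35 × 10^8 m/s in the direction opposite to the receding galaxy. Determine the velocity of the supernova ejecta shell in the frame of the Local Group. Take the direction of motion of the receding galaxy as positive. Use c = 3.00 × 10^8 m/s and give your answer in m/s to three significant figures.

In units of c (dividing by 3.00 × 10^8 m/s): v = 0.633, u' = -0.783.
u = (u' + v)/(1 + u'v/c²):
u = (-0.783 + 0.633) / (1 + (-0.783)·0.633) = -0.1500/0.5039 = -0.2977
(Galilean addition would give -0.150c.)
Converting back: u = -0.2977 × 3.00 × 10^8 m/s.

-8.93 × 10^7 m/s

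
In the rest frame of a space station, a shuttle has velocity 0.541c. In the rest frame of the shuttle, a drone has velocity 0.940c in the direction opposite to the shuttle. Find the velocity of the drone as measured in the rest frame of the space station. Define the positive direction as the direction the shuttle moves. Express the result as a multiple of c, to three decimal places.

-0.812c

With v = 0.541 and u' = -0.940 (in units of c),
u = (u' + v)/(1 + u'v/c²):
u = (-0.940 + 0.541) / (1 + (-0.940)·0.541) = -0.3990/0.4915 = -0.8119
(Galilean addition would give -0.399c.)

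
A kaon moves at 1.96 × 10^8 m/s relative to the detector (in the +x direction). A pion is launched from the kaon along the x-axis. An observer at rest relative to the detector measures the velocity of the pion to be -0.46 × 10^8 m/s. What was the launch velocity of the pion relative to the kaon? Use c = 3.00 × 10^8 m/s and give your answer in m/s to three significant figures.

v = 0.653c, u = -0.153c.
Invert the composition law: u' = (u − v)/(1 − uv/c²).
u' = (-0.153 − 0.653) / (1 − (-0.153)(0.653)) = -0.8067/1.1002 = -0.7332.
u' = -0.7332 × 3.00 × 10^8 m/s.

-2.20 × 10^8 m/s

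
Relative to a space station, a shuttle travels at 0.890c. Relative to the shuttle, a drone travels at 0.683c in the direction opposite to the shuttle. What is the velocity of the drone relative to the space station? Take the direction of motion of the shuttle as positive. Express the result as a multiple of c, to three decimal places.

+0.528c

With v = 0.890 and u' = -0.683 (in units of c),
u = (u' + v)/(1 + u'v/c²):
u = (-0.683 + 0.890) / (1 + (-0.683)·0.890) = 0.2070/0.3921 = 0.5279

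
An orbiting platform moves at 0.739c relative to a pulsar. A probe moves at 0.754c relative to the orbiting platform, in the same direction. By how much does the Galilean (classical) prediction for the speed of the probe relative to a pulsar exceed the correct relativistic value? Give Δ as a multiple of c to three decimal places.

Δ = 0.534c

Galilean: u_cl = 0.754 + 0.739 = 1.4930.
Relativistic: u_rel = (0.754 + 0.739) / (1 + 0.754·0.739) = 1.4930/1.5572 = 0.9588.
Δ = 1.4930 − 0.9588 = 0.5342.
(The classical prediction exceeds c; the relativistic result does not.)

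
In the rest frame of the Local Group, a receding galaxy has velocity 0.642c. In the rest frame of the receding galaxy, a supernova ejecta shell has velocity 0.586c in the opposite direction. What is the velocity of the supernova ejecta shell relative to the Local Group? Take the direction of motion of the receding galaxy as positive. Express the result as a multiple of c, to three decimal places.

With v = 0.642 and u' = -0.586 (in units of c),
u = (u' + v)/(1 + u'v/c²):
u = (-0.586 + 0.642) / (1 + (-0.586)·0.642) = 0.0560/0.6238 = 0.0898
(Galilean addition would give +0.056c.)

+0.090c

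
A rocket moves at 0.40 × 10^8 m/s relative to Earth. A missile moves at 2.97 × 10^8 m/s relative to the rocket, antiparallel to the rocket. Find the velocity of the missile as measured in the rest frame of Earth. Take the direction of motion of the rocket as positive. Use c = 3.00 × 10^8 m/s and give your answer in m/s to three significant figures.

In units of c (dividing by 3.00 × 10^8 m/s): v = 0.133, u' = -0.990.
u = (u' + v)/(1 + u'v/c²):
u = (-0.990 + 0.133) / (1 + (-0.990)·0.133) = -0.8567/0.8680 = -0.9869
Converting back: u = -0.9869 × 3.00 × 10^8 m/s.

-2.96 × 10^8 m/s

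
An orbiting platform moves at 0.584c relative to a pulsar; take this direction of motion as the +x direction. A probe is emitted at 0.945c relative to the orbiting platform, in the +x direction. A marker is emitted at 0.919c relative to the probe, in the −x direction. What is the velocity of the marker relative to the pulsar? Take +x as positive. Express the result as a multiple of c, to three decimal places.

Apply u = (u' + v)/(1 + u'v/c²) successively, working outward toward the pulsar.
Start: velocity of the orbiting platform relative to the pulsar = 0.5840c.
Compose with the probe (u' = 0.945 in the orbiting platform frame): u_1 = (0.945 + 0.584) / (1 + 0.945·0.584) = 1.5290/1.5519 = 0.9853.
Compose with the marker (u' = -0.919 in the probe frame): u_2 = (-0.919 + 0.985) / (1 + (-0.919)·0.985) = 0.0663/0.0945 = 0.7008.

+0.701c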